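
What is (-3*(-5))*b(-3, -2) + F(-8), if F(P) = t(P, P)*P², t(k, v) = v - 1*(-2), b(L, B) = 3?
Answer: -339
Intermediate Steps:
t(k, v) = 2 + v (t(k, v) = v + 2 = 2 + v)
F(P) = P²*(2 + P) (F(P) = (2 + P)*P² = P²*(2 + P))
(-3*(-5))*b(-3, -2) + F(-8) = -3*(-5)*3 + (-8)²*(2 - 8) = 15*3 + 64*(-6) = 45 - 384 = -339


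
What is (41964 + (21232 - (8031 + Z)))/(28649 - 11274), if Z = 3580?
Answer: 10317/3475 ≈ 2.9689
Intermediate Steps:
(41964 + (21232 - (8031 + Z)))/(28649 - 11274) = (41964 + (21232 - (8031 + 3580)))/(28649 - 11274) = (41964 + (21232 - 1*11611))/17375 = (41964 + (21232 - 11611))*(1/17375) = (41964 + 9621)*(1/17375) = 51585*(1/17375) = 10317/3475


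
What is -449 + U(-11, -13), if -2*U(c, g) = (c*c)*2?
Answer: -570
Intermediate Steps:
U(c, g) = -c² (U(c, g) = -c*c*2/2 = -c²*2/2 = -c²)
-449 + U(-11, -13) = -449 - 1*(-11)² = -449 - 1*121 = -449 - 121 = -570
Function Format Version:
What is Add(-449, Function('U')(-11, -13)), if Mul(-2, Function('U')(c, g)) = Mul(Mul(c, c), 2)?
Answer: -570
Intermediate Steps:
Function('U')(c, g) = Mul(-1, Pow(c, 2)) (Function('U')(c, g) = Mul(Rational(-1, 2), Mul(Mul(c, c), 2)) = Mul(Rational(-1, 2), Mul(Pow(c, 2), 2)) = Mul(Rational(-1, 2), Mul(2, Pow(c, 2))) = Mul(-1, Pow(c, 2)))
Add(-449, Function('U')(-11, -13)) = Add(-449, Mul(-1, Pow(-11, 2))) = Add(-449, Mul(-1, 121)) = Add(-449, -121) = -570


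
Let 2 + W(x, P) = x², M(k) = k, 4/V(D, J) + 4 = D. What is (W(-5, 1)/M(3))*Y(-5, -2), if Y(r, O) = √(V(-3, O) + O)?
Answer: 23*I*√14/7 ≈ 12.294*I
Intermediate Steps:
V(D, J) = 4/(-4 + D)
W(x, P) = -2 + x²
Y(r, O) = √(-4/7 + O) (Y(r, O) = √(4/(-4 - 3) + O) = √(4/(-7) + O) = √(4*(-⅐) + O) = √(-4/7 + O))
(W(-5, 1)/M(3))*Y(-5, -2) = ((-2 + (-5)²)/3)*(√(-28 + 49*(-2))/7) = ((-2 + 25)*(⅓))*(√(-28 - 98)/7) = (23*(⅓))*(√(-126)/7) = 23*((3*I*√14)/7)/3 = 23*(3*I*√14/7)/3 = 23*I*√14/7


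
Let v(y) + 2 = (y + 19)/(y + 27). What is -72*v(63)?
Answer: 392/5 ≈ 78.400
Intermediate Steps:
v(y) = -2 + (19 + y)/(27 + y) (v(y) = -2 + (y + 19)/(y + 27) = -2 + (19 + y)/(27 + y))
-72*v(63) = -72*(-35 - 1*63)/(27 + 63) = -72*(-35 - 63)/90 = -4*(-98)/5 = -72*(-49/45) = 392/5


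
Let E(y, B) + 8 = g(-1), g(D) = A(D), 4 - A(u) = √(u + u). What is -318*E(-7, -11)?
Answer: 1272 + 318*I*√2 ≈ 1272.0 + 449.72*I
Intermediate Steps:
A(u) = 4 - √2*√u (A(u) = 4 - √(u + u) = 4 - √(2*u) = 4 - √2*√u)
g(D) = 4 - √2*√D
E(y, B) = -4 - I*√2 (E(y, B) = -8 + (4 - √2*√(-1)) = -8 + (4 - √2*I) = -8 + (4 - I*√2) = -4 - I*√2)
-318*E(-7, -11) = -318*(-4 - I*√2) = 1272 + 318*I*√2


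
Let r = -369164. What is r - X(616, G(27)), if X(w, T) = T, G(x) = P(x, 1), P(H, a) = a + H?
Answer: -369192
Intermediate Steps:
P(H, a) = H + a
G(x) = 1 + x (G(x) = x + 1 = 1 + x)
r - X(616, G(27)) = -369164 - (1 + 27) = -369164 - 1*28 = -369164 - 28 = -369192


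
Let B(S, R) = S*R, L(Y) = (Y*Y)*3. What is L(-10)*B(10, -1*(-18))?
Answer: 54000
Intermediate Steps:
L(Y) = 3*Y² (L(Y) = Y²*3 = 3*Y²)
B(S, R) = R*S
L(-10)*B(10, -1*(-18)) = (3*(-10)²)*(-1*(-18)*10) = (3*100)*(18*10) = 300*180 = 54000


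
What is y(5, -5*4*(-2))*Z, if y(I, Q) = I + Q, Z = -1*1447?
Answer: -65115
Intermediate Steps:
Z = -1447
y(5, -5*4*(-2))*Z = (5 - 5*4*(-2))*(-1447) = (5 - 20*(-2))*(-1447) = (5 + 40)*(-1447) = 45*(-1447) = -65115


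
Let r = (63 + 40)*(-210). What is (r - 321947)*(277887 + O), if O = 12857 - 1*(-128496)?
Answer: -144041221480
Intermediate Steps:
O = 141353 (O = 12857 + 128496 = 141353)
r = -21630 (r = 103*(-210) = -21630)
(r - 321947)*(277887 + O) = (-21630 - 321947)*(277887 + 141353) = -343577*419240 = -144041221480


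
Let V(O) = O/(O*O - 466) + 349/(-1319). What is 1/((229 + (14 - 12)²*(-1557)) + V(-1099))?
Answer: -1592474865/9553679524631 ≈ -0.00016669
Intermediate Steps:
V(O) = -349/1319 + O/(-466 + O²) (V(O) = O/(O² - 466) + 349*(-1/1319) = O/(-466 + O²) - 349/1319 = -349/1319 + O/(-466 + O²))
1/((229 + (14 - 12)²*(-1557)) + V(-1099)) = 1/((229 + (14 - 12)²*(-1557)) + (162634 - 349*(-1099)² + 1319*(-1099))/(1319*(-466 + (-1099)²))) = 1/((229 + 2²*(-1557)) + (162634 - 349*1207801 - 1449581)/(1319*(-466 + 1207801))) = 1/((229 + 4*(-1557)) + (1/1319)*(162634 - 421522549 - 1449581)/1207335) = 1/((229 - 6228) + (1/1319)*(1/1207335)*(-422809496)) = 1/(-5999 - 422809496/1592474865) = 1/(-9553679524631/1592474865) = -1592474865/9553679524631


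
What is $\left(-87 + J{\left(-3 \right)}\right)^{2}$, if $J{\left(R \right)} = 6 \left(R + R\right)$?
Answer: $15129$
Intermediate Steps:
$J{\left(R \right)} = 12 R$ ($J{\left(R \right)} = 6 \cdot 2 R = 12 R$)
$\left(-87 + J{\left(-3 \right)}\right)^{2} = \left(-87 + 12 \left(-3\right)\right)^{2} = \left(-87 - 36\right)^{2} = \left(-123\right)^{2} = 15129$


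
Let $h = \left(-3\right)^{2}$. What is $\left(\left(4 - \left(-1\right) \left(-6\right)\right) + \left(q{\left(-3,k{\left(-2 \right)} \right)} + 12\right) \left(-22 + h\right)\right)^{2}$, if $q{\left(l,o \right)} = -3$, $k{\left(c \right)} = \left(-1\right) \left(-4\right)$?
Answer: $14161$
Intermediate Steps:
$k{\left(c \right)} = 4$
$h = 9$
$\left(\left(4 - \left(-1\right) \left(-6\right)\right) + \left(q{\left(-3,k{\left(-2 \right)} \right)} + 12\right) \left(-22 + h\right)\right)^{2} = \left(\left(4 - \left(-1\right) \left(-6\right)\right) + \left(-3 + 12\right) \left(-22 + 9\right)\right)^{2} = \left(\left(4 - 6\right) + 9 \left(-13\right)\right)^{2} = \left(\left(4 - 6\right) - 117\right)^{2} = \left(-2 - 117\right)^{2} = \left(-119\right)^{2} = 14161$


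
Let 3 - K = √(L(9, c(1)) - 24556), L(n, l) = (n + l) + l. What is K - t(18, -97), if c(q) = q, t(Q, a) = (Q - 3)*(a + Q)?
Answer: 1188 - I*√24545 ≈ 1188.0 - 156.67*I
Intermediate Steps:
t(Q, a) = (-3 + Q)*(Q + a)
L(n, l) = n + 2*l (L(n, l) = (l + n) + l = n + 2*l)
K = 3 - I*√24545 (K = 3 - √((9 + 2*1) - 24556) = 3 - √((9 + 2) - 24556) = 3 - √(11 - 24556) = 3 - √(-24545) = 3 - I*√24545 ≈ 3.0 - 156.67*I)
K - t(18, -97) = (3 - I*√24545) - (18² - 3*18 - 3*(-97) + 18*(-97)) = (3 - I*√24545) - (324 - 54 + 291 - 1746) = (3 - I*√24545) - 1*(-1185) = (3 - I*√24545) + 1185 = 1188 - I*√24545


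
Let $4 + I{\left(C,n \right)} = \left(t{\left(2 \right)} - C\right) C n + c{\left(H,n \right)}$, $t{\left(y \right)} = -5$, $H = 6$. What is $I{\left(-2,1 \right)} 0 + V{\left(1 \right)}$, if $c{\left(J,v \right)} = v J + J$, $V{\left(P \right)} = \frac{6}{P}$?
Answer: $6$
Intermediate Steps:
$c{\left(J,v \right)} = J + J v$ ($c{\left(J,v \right)} = J v + J = J + J v$)
$I{\left(C,n \right)} = 2 + 6 n + C n \left(-5 - C\right)$ ($I{\left(C,n \right)} = -4 + \left(\left(-5 - C\right) C n + 6 \left(1 + n\right)\right) = -4 + \left(C \left(-5 - C\right) n + \left(6 + 6 n\right)\right) = -4 + \left(C n \left(-5 - C\right) + \left(6 + 6 n\right)\right) = -4 + \left(6 + 6 n + C n \left(-5 - C\right)\right) = 2 + 6 n + C n \left(-5 - C\right)$)
$I{\left(-2,1 \right)} 0 + V{\left(1 \right)} = \left(2 + 6 \cdot 1 - 1 \left(-2\right)^{2} - \left(-10\right) 1\right) 0 + \frac{6}{1} = \left(2 + 6 - 1 \cdot 4 + 10\right) 0 + 6 \cdot 1 = \left(2 + 6 - 4 + 10\right) 0 + 6 = 14 \cdot 0 + 6 = 0 + 6 = 6$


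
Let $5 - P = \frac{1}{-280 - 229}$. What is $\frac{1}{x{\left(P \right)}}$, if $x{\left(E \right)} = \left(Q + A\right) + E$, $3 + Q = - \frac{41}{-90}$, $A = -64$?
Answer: $- \frac{45810}{2819261} \approx -0.016249$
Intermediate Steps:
$Q = - \frac{229}{90}$ ($Q = -3 - \frac{41}{-90} = -3 - - \frac{41}{90} = -3 + \frac{41}{90} = - \frac{229}{90} \approx -2.5444$)
$P = \frac{2546}{509}$ ($P = 5 - \frac{1}{-280 - 229} = 5 - \frac{1}{-509} = 5 - - \frac{1}{509} = 5 + \frac{1}{509} = \frac{2546}{509} \approx 5.002$)
$x{\left(E \right)} = - \frac{5989}{90} + E$ ($x{\left(E \right)} = \left(- \frac{229}{90} - 64\right) + E = - \frac{5989}{90} + E$)
$\frac{1}{x{\left(P \right)}} = \frac{1}{- \frac{5989}{90} + \frac{2546}{509}} = \frac{1}{- \frac{2819261}{45810}} = - \frac{45810}{2819261}$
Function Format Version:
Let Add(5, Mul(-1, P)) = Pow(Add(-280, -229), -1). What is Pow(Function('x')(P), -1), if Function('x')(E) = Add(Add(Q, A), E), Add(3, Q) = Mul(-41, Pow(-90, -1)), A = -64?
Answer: Rational(-45810, 2819261) ≈ -0.016249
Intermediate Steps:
Q = Rational(-229, 90) (Q = Add(-3, Mul(-41, Pow(-90, -1))) = Add(-3, Mul(-41, Rational(-1, 90))) = Add(-3, Rational(41, 90)) = Rational(-229, 90) ≈ -2.5444)
P = Rational(2546, 509) (P = Add(5, Mul(-1, Pow(Add(-280, -229), -1))) = Add(5, Mul(-1, Pow(-509, -1))) = Add(5, Mul(-1, Rational(-1, 509))) = Add(5, Rational(1, 509)) = Rational(2546, 509) ≈ 5.0020)
Function('x')(E) = Add(Rational(-5989, 90), E) (Function('x')(E) = Add(Add(Rational(-229, 90), -64), E) = Add(Rational(-5989, 90), E))
Pow(Function('x')(P), -1) = Pow(Add(Rational(-5989, 90), Rational(2546, 509)), -1) = Pow(Rational(-2819261, 45810), -1) = Rational(-45810, 2819261)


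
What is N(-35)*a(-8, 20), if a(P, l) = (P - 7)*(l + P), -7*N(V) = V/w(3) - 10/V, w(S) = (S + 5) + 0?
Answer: -10305/98 ≈ -105.15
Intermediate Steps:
w(S) = 5 + S (w(S) = (5 + S) + 0 = 5 + S)
N(V) = -V/56 + 10/(7*V) (N(V) = -(V/(5 + 3) - 10/V)/7 = -(V/8 - 10/V)/7 = -(-10/V + V/8)/7 = -V/56 + 10/(7*V))
a(P, l) = (-7 + P)*(P + l)
N(-35)*a(-8, 20) = ((1/56)*(80 - 1*(-35)**2)/(-35))*((-8)**2 - 7*(-8) - 7*20 - 8*20) = ((1/56)*(-1/35)*(80 - 1*1225))*(64 + 56 - 140 - 160) = ((1/56)*(-1/35)*(80 - 1225))*(-180) = ((1/56)*(-1/35)*(-1145))*(-180) = (229/392)*(-180) = -10305/98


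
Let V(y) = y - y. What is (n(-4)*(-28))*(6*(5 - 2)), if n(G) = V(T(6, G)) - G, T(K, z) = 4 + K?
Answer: -2016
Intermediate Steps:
V(y) = 0
n(G) = -G (n(G) = 0 - G = -G)
(n(-4)*(-28))*(6*(5 - 2)) = (-1*(-4)*(-28))*(6*(5 - 2)) = (4*(-28))*(6*3) = -112*18 = -2016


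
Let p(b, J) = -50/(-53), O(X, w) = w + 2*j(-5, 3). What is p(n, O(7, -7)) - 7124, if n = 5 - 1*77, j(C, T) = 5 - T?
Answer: -377522/53 ≈ -7123.1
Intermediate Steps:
O(X, w) = 4 + w (O(X, w) = w + 2*(5 - 1*3) = w + 2*(5 - 3) = w + 2*2 = w + 4 = 4 + w)
n = -72 (n = 5 - 77 = -72)
p(b, J) = 50/53 (p(b, J) = -50*(-1/53) = 50/53)
p(n, O(7, -7)) - 7124 = 50/53 - 7124 = -377522/53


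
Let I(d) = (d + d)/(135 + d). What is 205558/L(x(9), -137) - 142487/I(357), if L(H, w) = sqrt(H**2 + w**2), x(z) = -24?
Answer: -11683934/119 + 205558*sqrt(19345)/19345 ≈ -96706.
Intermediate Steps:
I(d) = 2*d/(135 + d) (I(d) = (2*d)/(135 + d) = 2*d/(135 + d))
205558/L(x(9), -137) - 142487/I(357) = 205558/(sqrt((-24)**2 + (-137)**2)) - 142487/(2*357/(135 + 357)) = 205558/(sqrt(576 + 18769)) - 142487/(2*357/492) = 205558/(sqrt(19345)) - 142487/(2*357*(1/492)) = 205558*(sqrt(19345)/19345) - 142487/119/82 = 205558*sqrt(19345)/19345 - 142487*82/119 = 205558*sqrt(19345)/19345 - 11683934/119 = -11683934/119 + 205558*sqrt(19345)/19345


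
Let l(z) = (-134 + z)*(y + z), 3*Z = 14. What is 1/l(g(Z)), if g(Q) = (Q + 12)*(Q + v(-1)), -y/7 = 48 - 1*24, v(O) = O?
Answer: 81/631072 ≈ 0.00012835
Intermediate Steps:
Z = 14/3 (Z = (⅓)*14 = 14/3 ≈ 4.6667)
y = -168 (y = -7*(48 - 1*24) = -7*(48 - 24) = -7*24 = -168)
g(Q) = (-1 + Q)*(12 + Q) (g(Q) = (Q + 12)*(Q - 1) = (12 + Q)*(-1 + Q) = (-1 + Q)*(12 + Q))
l(z) = (-168 + z)*(-134 + z) (l(z) = (-134 + z)*(-168 + z) = (-168 + z)*(-134 + z))
1/l(g(Z)) = 1/(22512 + (-12 + (14/3)² + 11*(14/3))² - 302*(-12 + (14/3)² + 11*(14/3))) = 1/(22512 + (-12 + 196/9 + 154/3)² - 302*(-12 + 196/9 + 154/3)) = 1/(22512 + (550/9)² - 302*550/9) = 1/(22512 + 302500/81 - 166100/9) = 1/(631072/81) = 81/631072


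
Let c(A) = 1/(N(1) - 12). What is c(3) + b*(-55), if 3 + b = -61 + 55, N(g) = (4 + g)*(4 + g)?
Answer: 6436/13 ≈ 495.08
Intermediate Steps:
N(g) = (4 + g)**2
b = -9 (b = -3 + (-61 + 55) = -3 - 6 = -9)
c(A) = 1/13 (c(A) = 1/((4 + 1)**2 - 12) = 1/(5**2 - 12) = 1/(25 - 12) = 1/13)
c(3) + b*(-55) = 1/13 - 9*(-55) = 1/13 + 495 = 6436/13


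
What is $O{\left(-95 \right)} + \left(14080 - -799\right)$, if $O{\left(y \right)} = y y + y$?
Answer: $23809$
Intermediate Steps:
$O{\left(y \right)} = y + y^{2}$ ($O{\left(y \right)} = y^{2} + y = y + y^{2}$)
$O{\left(-95 \right)} + \left(14080 - -799\right) = - 95 \left(1 - 95\right) + \left(14080 - -799\right) = \left(-95\right) \left(-94\right) + \left(14080 + 799\right) = 8930 + 14879 = 23809$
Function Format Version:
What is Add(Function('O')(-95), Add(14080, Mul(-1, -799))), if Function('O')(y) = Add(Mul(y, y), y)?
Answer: 23809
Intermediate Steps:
Function('O')(y) = Add(y, Pow(y, 2)) (Function('O')(y) = Add(Pow(y, 2), y) = Add(y, Pow(y, 2)))
Add(Function('O')(-95), Add(14080, Mul(-1, -799))) = Add(Mul(-95, Add(1, -95)), Add(14080, Mul(-1, -799))) = Add(Mul(-95, -94), Add(14080, 799)) = Add(8930, 14879) = 23809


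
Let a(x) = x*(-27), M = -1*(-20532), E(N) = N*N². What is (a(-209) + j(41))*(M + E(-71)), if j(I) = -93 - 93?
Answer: -1841077203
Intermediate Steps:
E(N) = N³
j(I) = -186
M = 20532
a(x) = -27*x
(a(-209) + j(41))*(M + E(-71)) = (-27*(-209) - 186)*(20532 + (-71)³) = (5643 - 186)*(20532 - 357911) = 5457*(-337379) = -1841077203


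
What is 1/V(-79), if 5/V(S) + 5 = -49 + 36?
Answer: -18/5 ≈ -3.6000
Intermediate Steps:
V(S) = -5/18 (V(S) = 5/(-5 + (-49 + 36)) = 5/(-5 - 13) = 5/(-18) = 5*(-1/18) = -5/18)
1/V(-79) = 1/(-5/18) = -18/5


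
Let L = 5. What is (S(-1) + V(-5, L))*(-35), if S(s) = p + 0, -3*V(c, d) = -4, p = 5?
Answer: -665/3 ≈ -221.67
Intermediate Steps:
V(c, d) = 4/3 (V(c, d) = -⅓*(-4) = 4/3)
S(s) = 5 (S(s) = 5 + 0 = 5)
(S(-1) + V(-5, L))*(-35) = (5 + 4/3)*(-35) = (19/3)*(-35) = -665/3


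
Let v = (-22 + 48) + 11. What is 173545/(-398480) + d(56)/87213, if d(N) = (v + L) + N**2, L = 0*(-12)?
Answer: -2774200609/6950527248 ≈ -0.39914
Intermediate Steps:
L = 0
v = 37 (v = 26 + 11 = 37)
d(N) = 37 + N**2 (d(N) = (37 + 0) + N**2 = 37 + N**2)
173545/(-398480) + d(56)/87213 = 173545/(-398480) + (37 + 56**2)/87213 = 173545*(-1/398480) + (37 + 3136)*(1/87213) = -34709/79696 + 3173*(1/87213) = -34709/79696 + 3173/87213 = -2774200609/6950527248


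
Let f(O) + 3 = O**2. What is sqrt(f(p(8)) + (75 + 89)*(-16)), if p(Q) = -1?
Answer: I*sqrt(2626) ≈ 51.245*I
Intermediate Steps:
f(O) = -3 + O**2
sqrt(f(p(8)) + (75 + 89)*(-16)) = sqrt((-3 + (-1)**2) + (75 + 89)*(-16)) = sqrt((-3 + 1) + 164*(-16)) = sqrt(-2 - 2624) = sqrt(-2626) = I*sqrt(2626)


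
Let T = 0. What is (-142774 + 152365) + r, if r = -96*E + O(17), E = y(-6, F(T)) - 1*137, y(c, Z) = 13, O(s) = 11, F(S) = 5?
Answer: 21506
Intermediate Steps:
E = -124 (E = 13 - 1*137 = 13 - 137 = -124)
r = 11915 (r = -96*(-124) + 11 = 11904 + 11 = 11915)
(-142774 + 152365) + r = (-142774 + 152365) + 11915 = 9591 + 11915 = 21506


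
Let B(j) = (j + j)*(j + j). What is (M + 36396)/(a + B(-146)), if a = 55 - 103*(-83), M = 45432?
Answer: 20457/23467 ≈ 0.87173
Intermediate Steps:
B(j) = 4*j² (B(j) = (2*j)*(2*j) = 4*j²)
a = 8604 (a = 55 + 8549 = 8604)
(M + 36396)/(a + B(-146)) = (45432 + 36396)/(8604 + 4*(-146)²) = 81828/(8604 + 4*21316) = 81828/(8604 + 85264) = 81828/93868 = 81828*(1/93868) = 20457/23467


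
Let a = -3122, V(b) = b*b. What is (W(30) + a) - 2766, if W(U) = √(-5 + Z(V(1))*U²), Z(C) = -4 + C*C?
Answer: -5888 + I*√2705 ≈ -5888.0 + 52.01*I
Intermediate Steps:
V(b) = b²
Z(C) = -4 + C²
W(U) = √(-5 - 3*U²) (W(U) = √(-5 + (-4 + (1²)²)*U²) = √(-5 + (-4 + 1²)*U²) = √(-5 + (-4 + 1)*U²) = √(-5 - 3*U²))
(W(30) + a) - 2766 = (√(-5 - 3*30²) - 3122) - 2766 = (√(-5 - 3*900) - 3122) - 2766 = (√(-5 - 2700) - 3122) - 2766 = (√(-2705) - 3122) - 2766 = (I*√2705 - 3122) - 2766 = (-3122 + I*√2705) - 2766 = -5888 + I*√2705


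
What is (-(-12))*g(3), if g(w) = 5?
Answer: 60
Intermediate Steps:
(-(-12))*g(3) = -(-12)*5 = -2*(-6)*5 = 12*5 = 60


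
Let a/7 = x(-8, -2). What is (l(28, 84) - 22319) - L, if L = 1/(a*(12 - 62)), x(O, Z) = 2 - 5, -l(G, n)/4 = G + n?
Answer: -23905351/1050 ≈ -22767.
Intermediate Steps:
l(G, n) = -4*G - 4*n (l(G, n) = -4*(G + n) = -4*G - 4*n)
x(O, Z) = -3
a = -21 (a = 7*(-3) = -21)
L = 1/1050 (L = 1/(-21*(12 - 62)) = 1/(-21*(-50)) = 1/1050 ≈ 0.00095238)
(l(28, 84) - 22319) - L = ((-4*28 - 4*84) - 22319) - 1*1/1050 = ((-112 - 336) - 22319) - 1/1050 = (-448 - 22319) - 1/1050 = -22767 - 1/1050 = -23905351/1050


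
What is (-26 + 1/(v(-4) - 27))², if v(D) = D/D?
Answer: 458329/676 ≈ 678.00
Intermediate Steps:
v(D) = 1
(-26 + 1/(v(-4) - 27))² = (-26 + 1/(1 - 27))² = (-26 + 1/(-26))² = (-26 - 1/26)² = (-677/26)² = 458329/676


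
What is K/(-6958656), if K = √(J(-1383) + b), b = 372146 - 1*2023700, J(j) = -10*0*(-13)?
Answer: -I*√183506/2319552 ≈ -0.00018468*I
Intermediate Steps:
J(j) = 0 (J(j) = 0*(-13) = 0)
b = -1651554 (b = 372146 - 2023700 = -1651554)
K = 3*I*√183506 (K = √(0 - 1651554) = √(-1651554) = 3*I*√183506 ≈ 1285.1*I)
K/(-6958656) = (3*I*√183506)/(-6958656) = (3*I*√183506)*(-1/6958656) = -I*√183506/2319552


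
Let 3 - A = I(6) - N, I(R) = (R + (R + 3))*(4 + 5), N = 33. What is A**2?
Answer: 9801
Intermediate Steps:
I(R) = 27 + 18*R (I(R) = (R + (3 + R))*9 = (3 + 2*R)*9 = 27 + 18*R)
A = -99 (A = 3 - ((27 + 18*6) - 1*33) = 3 - ((27 + 108) - 33) = 3 - (135 - 33) = 3 - 1*102 = 3 - 102 = -99)
A**2 = (-99)**2 = 9801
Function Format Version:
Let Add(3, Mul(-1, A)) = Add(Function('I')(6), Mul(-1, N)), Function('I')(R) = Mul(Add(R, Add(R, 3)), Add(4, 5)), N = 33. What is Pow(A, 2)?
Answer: 9801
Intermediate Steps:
Function('I')(R) = Add(27, Mul(18, R)) (Function('I')(R) = Mul(Add(R, Add(3, R)), 9) = Mul(Add(3, Mul(2, R)), 9) = Add(27, Mul(18, R)))
A = -99 (A = Add(3, Mul(-1, Add(Add(27, Mul(18, 6)), Mul(-1, 33)))) = Add(3, Mul(-1, Add(Add(27, 108), -33))) = Add(3, Mul(-1, Add(135, -33))) = Add(3, Mul(-1, 102)) = Add(3, -102) = -99)
Pow(A, 2) = Pow(-99, 2) = 9801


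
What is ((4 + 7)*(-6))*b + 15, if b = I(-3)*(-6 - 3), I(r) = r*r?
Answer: 5361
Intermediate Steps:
I(r) = r²
b = -81 (b = (-3)²*(-6 - 3) = 9*(-9) = -81)
((4 + 7)*(-6))*b + 15 = ((4 + 7)*(-6))*(-81) + 15 = (11*(-6))*(-81) + 15 = -66*(-81) + 15 = 5346 + 15 = 5361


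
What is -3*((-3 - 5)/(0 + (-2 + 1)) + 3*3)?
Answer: -51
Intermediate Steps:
-3*((-3 - 5)/(0 + (-2 + 1)) + 3*3) = -3*(-8/(0 - 1) + 9) = -3*(-8/(-1) + 9) = -3*(-8*(-1) + 9) = -3*(8 + 9) = -3*17 = -51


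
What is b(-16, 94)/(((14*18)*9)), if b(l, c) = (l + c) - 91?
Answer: -13/2268 ≈ -0.0057319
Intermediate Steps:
b(l, c) = -91 + c + l (b(l, c) = (c + l) - 91 = -91 + c + l)
b(-16, 94)/(((14*18)*9)) = (-91 + 94 - 16)/(((14*18)*9)) = -13/(252*9) = -13/2268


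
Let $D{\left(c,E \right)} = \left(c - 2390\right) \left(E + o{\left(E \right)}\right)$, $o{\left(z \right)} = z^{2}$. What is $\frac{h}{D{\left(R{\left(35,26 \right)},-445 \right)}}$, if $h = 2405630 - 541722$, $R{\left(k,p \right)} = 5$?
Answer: $- \frac{465977}{117807075} \approx -0.0039554$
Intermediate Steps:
$h = 1863908$ ($h = 2405630 - 541722 = 1863908$)
$D{\left(c,E \right)} = \left(-2390 + c\right) \left(E + E^{2}\right)$ ($D{\left(c,E \right)} = \left(c - 2390\right) \left(E + E^{2}\right) = \left(-2390 + c\right) \left(E + E^{2}\right)$)
$\frac{h}{D{\left(R{\left(35,26 \right)},-445 \right)}} = \frac{1863908}{\left(-445\right) \left(-2390 + 5 - -1063550 - 2225\right)} = \frac{1863908}{\left(-445\right) \left(-2390 + 5 + 1063550 - 2225\right)} = \frac{1863908}{\left(-445\right) 1058940} = \frac{1863908}{-471228300} = 1863908 \left(- \frac{1}{471228300}\right) = - \frac{465977}{117807075}$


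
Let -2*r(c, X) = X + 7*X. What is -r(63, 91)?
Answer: 364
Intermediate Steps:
r(c, X) = -4*X (r(c, X) = -(X + 7*X)/2 = -4*X)
-r(63, 91) = -(-4)*91 = -1*(-364) = 364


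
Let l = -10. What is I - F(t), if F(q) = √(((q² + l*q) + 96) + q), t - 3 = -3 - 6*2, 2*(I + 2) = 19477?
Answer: 19473/2 - 2*√87 ≈ 9717.8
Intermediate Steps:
I = 19473/2 (I = -2 + (½)*19477 = -2 + 19477/2 = 19473/2 ≈ 9736.5)
t = -12 (t = 3 + (-3 - 6*2) = 3 + (-3 - 12) = 3 - 15 = -12)
F(q) = √(96 + q² - 9*q) (F(q) = √(((q² - 10*q) + 96) + q) = √((96 + q² - 10*q) + q) = √(96 + q² - 9*q))
I - F(t) = 19473/2 - √(96 + (-12)² - 9*(-12)) = 19473/2 - √(96 + 144 + 108) = 19473/2 - √348 = 19473/2 - 2*√87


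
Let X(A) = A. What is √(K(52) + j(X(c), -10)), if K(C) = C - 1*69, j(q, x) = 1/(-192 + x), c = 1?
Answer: I*√693870/202 ≈ 4.1237*I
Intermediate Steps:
K(C) = -69 + C (K(C) = C - 69 = -69 + C)
√(K(52) + j(X(c), -10)) = √((-69 + 52) + 1/(-192 - 10)) = √(-17 + 1/(-202)) = √(-17 - 1/202) = √(-3435/202) = I*√693870/202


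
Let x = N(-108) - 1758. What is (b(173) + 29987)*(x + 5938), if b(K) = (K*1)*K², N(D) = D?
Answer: 21205770688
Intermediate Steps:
x = -1866 (x = -108 - 1758 = -1866)
b(K) = K³ (b(K) = K*K² = K³)
(b(173) + 29987)*(x + 5938) = (173³ + 29987)*(-1866 + 5938) = (5177717 + 29987)*4072 = 5207704*4072 = 21205770688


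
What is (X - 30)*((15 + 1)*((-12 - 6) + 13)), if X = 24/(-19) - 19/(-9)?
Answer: 398800/171 ≈ 2332.2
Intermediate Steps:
X = 145/171 (X = 24*(-1/19) - 19*(-⅑) = -24/19 + 19/9 = 145/171 ≈ 0.84795)
(X - 30)*((15 + 1)*((-12 - 6) + 13)) = (145/171 - 30)*((15 + 1)*((-12 - 6) + 13)) = -79760*(-18 + 13)/171 = -79760*(-5)/171 = -4985/171*(-80) = 398800/171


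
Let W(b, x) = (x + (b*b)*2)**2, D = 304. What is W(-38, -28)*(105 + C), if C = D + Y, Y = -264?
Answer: 1186042000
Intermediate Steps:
W(b, x) = (x + 2*b**2)**2 (W(b, x) = (x + b**2*2)**2 = (x + 2*b**2)**2)
C = 40 (C = 304 - 264 = 40)
W(-38, -28)*(105 + C) = (-28 + 2*(-38)**2)**2*(105 + 40) = (-28 + 2*1444)**2*145 = (-28 + 2888)**2*145 = 2860**2*145 = 8179600*145 = 1186042000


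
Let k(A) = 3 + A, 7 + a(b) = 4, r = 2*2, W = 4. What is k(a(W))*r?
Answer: 0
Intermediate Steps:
r = 4
a(b) = -3 (a(b) = -7 + 4 = -3)
k(a(W))*r = (3 - 3)*4 = 0*4 = 0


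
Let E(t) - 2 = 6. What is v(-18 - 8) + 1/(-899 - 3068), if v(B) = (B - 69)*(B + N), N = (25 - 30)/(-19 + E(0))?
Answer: 105899054/43637 ≈ 2426.8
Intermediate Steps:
E(t) = 8 (E(t) = 2 + 6 = 8)
N = 5/11 (N = (25 - 30)/(-19 + 8) = -5/(-11) = -5*(-1/11) = 5/11 ≈ 0.45455)
v(B) = (-69 + B)*(5/11 + B) (v(B) = (B - 69)*(B + 5/11) = (-69 + B)*(5/11 + B))
v(-18 - 8) + 1/(-899 - 3068) = (-345/11 + (-18 - 8)² - 754*(-18 - 8)/11) + 1/(-899 - 3068) = (-345/11 + (-26)² - 754/11*(-26)) + 1/(-3967) = (-345/11 + 676 + 19604/11) - 1/3967 = 26695/11 - 1/3967 = 105899054/43637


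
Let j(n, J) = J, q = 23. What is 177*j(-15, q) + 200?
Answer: 4271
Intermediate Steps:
177*j(-15, q) + 200 = 177*23 + 200 = 4071 + 200 = 4271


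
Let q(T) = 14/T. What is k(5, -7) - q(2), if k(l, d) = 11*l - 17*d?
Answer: 167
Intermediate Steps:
k(l, d) = -17*d + 11*l
k(5, -7) - q(2) = (-17*(-7) + 11*5) - 14/2 = (119 + 55) - 14/2 = 174 - 1*7 = 174 - 7 = 167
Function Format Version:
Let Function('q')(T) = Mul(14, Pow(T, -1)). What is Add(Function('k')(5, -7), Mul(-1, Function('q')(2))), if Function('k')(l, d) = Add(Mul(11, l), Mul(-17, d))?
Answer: 167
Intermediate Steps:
Function('k')(l, d) = Add(Mul(-17, d), Mul(11, l))
Add(Function('k')(5, -7), Mul(-1, Function('q')(2))) = Add(Add(Mul(-17, -7), Mul(11, 5)), Mul(-1, Mul(14, Pow(2, -1)))) = Add(Add(119, 55), Mul(-1, Mul(14, Rational(1, 2)))) = Add(174, Mul(-1, 7)) = Add(174, -7) = 167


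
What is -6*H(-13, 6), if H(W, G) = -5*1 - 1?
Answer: 36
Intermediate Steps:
H(W, G) = -6 (H(W, G) = -5 - 1 = -6)
-6*H(-13, 6) = -6*(-6) = 36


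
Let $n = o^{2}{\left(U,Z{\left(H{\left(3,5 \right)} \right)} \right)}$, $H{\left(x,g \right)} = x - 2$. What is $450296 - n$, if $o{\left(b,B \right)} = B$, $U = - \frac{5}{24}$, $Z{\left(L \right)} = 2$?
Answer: $450292$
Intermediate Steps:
$H{\left(x,g \right)} = -2 + x$
$U = - \frac{5}{24}$ ($U = \left(-5\right) \frac{1}{24} = - \frac{5}{24} \approx -0.20833$)
$n = 4$ ($n = 2^{2} = 4$)
$450296 - n = 450296 - 4 = 450292$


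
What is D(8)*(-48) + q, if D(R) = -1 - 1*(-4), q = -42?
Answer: -186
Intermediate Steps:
D(R) = 3 (D(R) = -1 + 4 = 3)
D(8)*(-48) + q = 3*(-48) - 42 = -144 - 42 = -186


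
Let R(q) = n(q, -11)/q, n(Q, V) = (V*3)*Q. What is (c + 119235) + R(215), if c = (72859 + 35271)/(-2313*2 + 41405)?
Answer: 4384238488/36779 ≈ 1.1921e+5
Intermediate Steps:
n(Q, V) = 3*Q*V (n(Q, V) = (3*V)*Q = 3*Q*V)
c = 108130/36779 (c = 108130/(-4626 + 41405) = 108130/36779 ≈ 2.9400)
R(q) = -33 (R(q) = (3*q*(-11))/q = (-33*q)/q = -33)
(c + 119235) + R(215) = (108130/36779 + 119235) - 33 = 4385452195/36779 - 33 = 4384238488/36779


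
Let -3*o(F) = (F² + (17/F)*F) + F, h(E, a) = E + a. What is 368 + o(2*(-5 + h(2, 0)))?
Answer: 1057/3 ≈ 352.33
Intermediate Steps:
o(F) = -17/3 - F/3 - F²/3 (o(F) = -((F² + (17/F)*F) + F)/3 = -((F² + 17) + F)/3 = -((17 + F²) + F)/3 = -(17 + F + F²)/3 = -17/3 - F/3 - F²/3)
368 + o(2*(-5 + h(2, 0))) = 368 + (-17/3 - 2*(-5 + (2 + 0))/3 - 4*(-5 + (2 + 0))²/3) = 368 + (-17/3 - 2*(-5 + 2)/3 - 4*(-5 + 2)²/3) = 368 + (-17/3 - 2*(-3)/3 - (2*(-3))²/3) = 368 + (-17/3 - ⅓*(-6) - ⅓*(-6)²) = 368 + (-17/3 + 2 - ⅓*36) = 368 + (-17/3 + 2 - 12) = 368 - 47/3 = 1057/3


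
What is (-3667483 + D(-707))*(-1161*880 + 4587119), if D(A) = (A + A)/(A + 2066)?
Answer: -17770543065861029/1359 ≈ -1.3076e+13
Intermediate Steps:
D(A) = 2*A/(2066 + A) (D(A) = (2*A)/(2066 + A) = 2*A/(2066 + A))
(-3667483 + D(-707))*(-1161*880 + 4587119) = (-3667483 + 2*(-707)/(2066 - 707))*(-1161*880 + 4587119) = (-3667483 + 2*(-707)/1359)*(-1021680 + 4587119) = (-3667483 + 2*(-707)*(1/1359))*3565439 = (-3667483 - 1414/1359)*3565439 = -4984110811/1359*3565439 = -17770543065861029/1359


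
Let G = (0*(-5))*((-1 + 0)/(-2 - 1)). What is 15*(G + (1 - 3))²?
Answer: 60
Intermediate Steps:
G = 0 (G = 0*(-1/(-3)) = 0*(-1*(-⅓)) = 0*(⅓) = 0)
15*(G + (1 - 3))² = 15*(0 + (1 - 3))² = 15*(0 - 2)² = 15*(-2)² = 15*4 = 60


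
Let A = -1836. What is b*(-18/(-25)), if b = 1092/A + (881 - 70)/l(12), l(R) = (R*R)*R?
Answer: -737/8160 ≈ -0.090319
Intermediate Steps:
l(R) = R**3 (l(R) = R**2*R = R**3)
b = -3685/29376 (b = 1092/(-1836) + (881 - 70)/(12**3) = 1092*(-1/1836) + 811/1728 = -91/153 + 811*(1/1728) = -91/153 + 811/1728 = -3685/29376 ≈ -0.12544)
b*(-18/(-25)) = -(-3685)/(1632*(-25)) = -(-3685)*(-1)/(1632*25) = -3685/29376*18/25 = -737/8160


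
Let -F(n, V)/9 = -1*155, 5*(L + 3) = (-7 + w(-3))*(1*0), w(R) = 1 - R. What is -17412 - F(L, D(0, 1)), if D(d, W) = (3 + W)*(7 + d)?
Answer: -18807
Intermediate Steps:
L = -3 (L = -3 + ((-7 + (1 - 1*(-3)))*(1*0))/5 = -3 + ((-7 + (1 + 3))*0)/5 = -3 + ((-7 + 4)*0)/5 = -3 + (-3*0)/5 = -3 + (1/5)*0 = -3 + 0 = -3)
F(n, V) = 1395 (F(n, V) = -(-9)*155 = -9*(-155) = 1395)
-17412 - F(L, D(0, 1)) = -17412 - 1*1395 = -17412 - 1395 = -18807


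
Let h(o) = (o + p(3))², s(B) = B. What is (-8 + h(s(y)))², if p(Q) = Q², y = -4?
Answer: 289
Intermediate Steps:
h(o) = (9 + o)² (h(o) = (o + 3²)² = (o + 9)² = (9 + o)²)
(-8 + h(s(y)))² = (-8 + (9 - 4)²)² = (-8 + 5²)² = (-8 + 25)² = 17² = 289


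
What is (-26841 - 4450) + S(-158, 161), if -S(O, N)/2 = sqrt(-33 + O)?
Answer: -31291 - 2*I*sqrt(191) ≈ -31291.0 - 27.641*I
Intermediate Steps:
S(O, N) = -2*sqrt(-33 + O)
(-26841 - 4450) + S(-158, 161) = (-26841 - 4450) - 2*sqrt(-33 - 158) = -31291 - 2*I*sqrt(191)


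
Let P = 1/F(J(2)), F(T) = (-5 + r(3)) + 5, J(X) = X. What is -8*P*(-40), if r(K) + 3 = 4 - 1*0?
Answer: 320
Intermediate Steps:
r(K) = 1 (r(K) = -3 + (4 - 1*0) = -3 + (4 + 0) = -3 + 4 = 1)
F(T) = 1 (F(T) = (-5 + 1) + 5 = -4 + 5 = 1)
P = 1 (P = 1/1 = 1)
-8*P*(-40) = -8*1*(-40) = -8*(-40) = 320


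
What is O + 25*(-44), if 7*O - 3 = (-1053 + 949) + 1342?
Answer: -6459/7 ≈ -922.71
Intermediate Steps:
O = 1241/7 (O = 3/7 + ((-1053 + 949) + 1342)/7 = 3/7 + (-104 + 1342)/7 = 3/7 + (1/7)*1238 = 3/7 + 1238/7 = 1241/7 ≈ 177.29)
O + 25*(-44) = 1241/7 + 25*(-44) = 1241/7 - 1100 = -6459/7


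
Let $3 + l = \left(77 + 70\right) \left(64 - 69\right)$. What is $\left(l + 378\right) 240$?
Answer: $-86400$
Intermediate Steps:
$l = -738$ ($l = -3 + \left(77 + 70\right) \left(64 - 69\right) = -3 + 147 \left(-5\right) = -3 - 735 = -738$)
$\left(l + 378\right) 240 = \left(-738 + 378\right) 240 = \left(-360\right) 240 = -86400$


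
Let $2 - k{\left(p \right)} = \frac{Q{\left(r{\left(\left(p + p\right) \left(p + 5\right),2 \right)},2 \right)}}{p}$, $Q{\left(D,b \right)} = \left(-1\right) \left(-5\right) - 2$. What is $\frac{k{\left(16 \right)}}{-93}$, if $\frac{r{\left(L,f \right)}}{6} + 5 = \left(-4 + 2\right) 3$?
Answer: $- \frac{29}{1488} \approx -0.019489$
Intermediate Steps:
$r{\left(L,f \right)} = -66$ ($r{\left(L,f \right)} = -30 + 6 \left(-4 + 2\right) 3 = -30 + 6 \left(\left(-2\right) 3\right) = -30 + 6 \left(-6\right) = -30 - 36 = -66$)
$Q{\left(D,b \right)} = 3$ ($Q{\left(D,b \right)} = 5 - 2 = 3$)
$k{\left(p \right)} = 2 - \frac{3}{p}$
$\frac{k{\left(16 \right)}}{-93} = \frac{2 - \frac{3}{16}}{-93} = \left(2 - \frac{3}{16}\right) \left(- \frac{1}{93}\right) = \frac{29}{16} \left(- \frac{1}{93}\right) = - \frac{29}{1488}$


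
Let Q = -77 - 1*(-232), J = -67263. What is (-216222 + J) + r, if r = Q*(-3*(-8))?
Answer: -279765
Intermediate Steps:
Q = 155 (Q = -77 + 232 = 155)
r = 3720 (r = 155*(-3*(-8)) = 155*24 = 3720)
(-216222 + J) + r = (-216222 - 67263) + 3720 = -283485 + 3720 = -279765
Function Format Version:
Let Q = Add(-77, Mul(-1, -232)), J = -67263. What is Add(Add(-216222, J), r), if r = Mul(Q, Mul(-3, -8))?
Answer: -279765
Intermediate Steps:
Q = 155 (Q = Add(-77, 232) = 155)
r = 3720 (r = Mul(155, Mul(-3, -8)) = Mul(155, 24) = 3720)
Add(Add(-216222, J), r) = Add(Add(-216222, -67263), 3720) = Add(-283485, 3720) = -279765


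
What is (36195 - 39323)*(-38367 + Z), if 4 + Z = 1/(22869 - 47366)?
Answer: 172955287392/1441 ≈ 1.2002e+8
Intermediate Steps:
Z = -97989/24497 (Z = -4 + 1/(22869 - 47366) = -4 + 1/(-24497) = -4 - 1/24497 = -97989/24497 ≈ -4.0000)
(36195 - 39323)*(-38367 + Z) = (36195 - 39323)*(-38367 - 97989/24497) = -3128*(-939974388/24497) = 172955287392/1441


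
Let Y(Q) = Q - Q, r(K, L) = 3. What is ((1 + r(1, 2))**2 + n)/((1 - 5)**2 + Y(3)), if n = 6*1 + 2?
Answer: 3/2 ≈ 1.5000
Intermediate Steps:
Y(Q) = 0
n = 8 (n = 6 + 2 = 8)
((1 + r(1, 2))**2 + n)/((1 - 5)**2 + Y(3)) = ((1 + 3)**2 + 8)/((1 - 5)**2 + 0) = (4**2 + 8)/((-4)**2 + 0) = (16 + 8)/(16 + 0) = 24/16 = 24*(1/16) = 3/2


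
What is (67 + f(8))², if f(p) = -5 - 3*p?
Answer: 1444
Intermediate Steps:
f(p) = -5 - 3*p
(67 + f(8))² = (67 + (-5 - 3*8))² = (67 + (-5 - 24))² = (67 - 29)² = 38² = 1444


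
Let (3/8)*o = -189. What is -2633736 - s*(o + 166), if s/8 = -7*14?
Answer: -2898728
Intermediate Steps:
o = -504 (o = (8/3)*(-189) = -504)
s = -784 (s = 8*(-7*14) = 8*(-98) = -784)
-2633736 - s*(o + 166) = -2633736 - (-784)*(-504 + 166) = -2633736 - (-784)*(-338) = -2633736 - 1*264992 = -2633736 - 264992 = -2898728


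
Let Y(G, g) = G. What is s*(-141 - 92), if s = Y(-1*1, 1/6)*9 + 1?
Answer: 1864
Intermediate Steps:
s = -8 (s = -1*1*9 + 1 = -1*9 + 1 = -9 + 1 = -8)
s*(-141 - 92) = -8*(-141 - 92) = -8*(-233) = 1864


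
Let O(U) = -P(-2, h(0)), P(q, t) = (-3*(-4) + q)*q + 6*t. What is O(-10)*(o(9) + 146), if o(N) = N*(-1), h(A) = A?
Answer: 2740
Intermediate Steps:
P(q, t) = 6*t + q*(12 + q) (P(q, t) = (12 + q)*q + 6*t = q*(12 + q) + 6*t = 6*t + q*(12 + q))
O(U) = 20 (O(U) = -((-2)² + 6*0 + 12*(-2)) = -(4 + 0 - 24) = -1*(-20) = 20)
o(N) = -N
O(-10)*(o(9) + 146) = 20*(-1*9 + 146) = 20*(-9 + 146) = 20*137 = 2740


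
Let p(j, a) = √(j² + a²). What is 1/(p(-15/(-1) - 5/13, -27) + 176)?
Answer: 29744/5075643 - 13*√159301/5075643 ≈ 0.0048379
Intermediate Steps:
p(j, a) = √(a² + j²)
1/(p(-15/(-1) - 5/13, -27) + 176) = 1/(√((-27)² + (-15/(-1) - 5/13)²) + 176) = 1/(√(729 + (-15*(-1) - 5*1/13)²) + 176) = 1/(√(729 + (15 - 5/13)²) + 176) = 1/(√(729 + (190/13)²) + 176) = 1/(√(729 + 36100/169) + 176) = 1/(√(159301/169) + 176) = 1/(√159301/13 + 176) = 1/(176 + √159301/13)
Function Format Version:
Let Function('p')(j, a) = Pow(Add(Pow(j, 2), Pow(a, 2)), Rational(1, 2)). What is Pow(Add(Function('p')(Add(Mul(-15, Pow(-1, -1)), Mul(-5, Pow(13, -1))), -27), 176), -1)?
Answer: Add(Rational(29744, 5075643), Mul(Rational(-13, 5075643), Pow(159301, Rational(1, 2)))) ≈ 0.0048379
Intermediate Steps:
Function('p')(j, a) = Pow(Add(Pow(a, 2), Pow(j, 2)), Rational(1, 2))
Pow(Add(Function('p')(Add(Mul(-15, Pow(-1, -1)), Mul(-5, Pow(13, -1))), -27), 176), -1) = Pow(Add(Pow(Add(Pow(-27, 2), Pow(Add(Mul(-15, Pow(-1, -1)), Mul(-5, Pow(13, -1))), 2)), Rational(1, 2)), 176), -1) = Pow(Add(Pow(Add(729, Pow(Add(Mul(-15, -1), Mul(-5, Rational(1, 13))), 2)), Rational(1, 2)), 176), -1) = Pow(Add(Pow(Add(729, Pow(Add(15, Rational(-5, 13)), 2)), Rational(1, 2)), 176), -1) = Pow(Add(Pow(Add(729, Pow(Rational(190, 13), 2)), Rational(1, 2)), 176), -1) = Pow(Add(Pow(Add(729, Rational(36100, 169)), Rational(1, 2)), 176), -1) = Pow(Add(Pow(Rational(159301, 169), Rational(1, 2)), 176), -1) = Pow(Add(Mul(Rational(1, 13), Pow(159301, Rational(1, 2))), 176), -1) = Pow(Add(176, Mul(Rational(1, 13), Pow(159301, Rational(1, 2)))), -1)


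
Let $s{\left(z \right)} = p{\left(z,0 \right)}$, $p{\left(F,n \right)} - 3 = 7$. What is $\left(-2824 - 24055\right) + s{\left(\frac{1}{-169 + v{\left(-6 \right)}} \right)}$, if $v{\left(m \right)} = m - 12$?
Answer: $-26869$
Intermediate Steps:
$v{\left(m \right)} = -12 + m$
$p{\left(F,n \right)} = 10$ ($p{\left(F,n \right)} = 3 + 7 = 10$)
$s{\left(z \right)} = 10$
$\left(-2824 - 24055\right) + s{\left(\frac{1}{-169 + v{\left(-6 \right)}} \right)} = \left(-2824 - 24055\right) + 10 = -26879 + 10 = -26869$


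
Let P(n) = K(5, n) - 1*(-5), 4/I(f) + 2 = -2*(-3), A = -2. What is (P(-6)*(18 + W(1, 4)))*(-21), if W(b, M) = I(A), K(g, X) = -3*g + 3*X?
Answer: 11172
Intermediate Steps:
I(f) = 1 (I(f) = 4/(-2 - 2*(-3)) = 4/(-2 + 6) = 4/4 = 4*(1/4) = 1)
W(b, M) = 1
P(n) = -10 + 3*n (P(n) = (-3*5 + 3*n) - 1*(-5) = (-15 + 3*n) + 5 = -10 + 3*n)
(P(-6)*(18 + W(1, 4)))*(-21) = ((-10 + 3*(-6))*(18 + 1))*(-21) = ((-10 - 18)*19)*(-21) = -28*19*(-21) = -532*(-21) = 11172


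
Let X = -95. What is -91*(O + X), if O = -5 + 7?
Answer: 8463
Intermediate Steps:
O = 2
-91*(O + X) = -91*(2 - 95) = -91*(-93) = 8463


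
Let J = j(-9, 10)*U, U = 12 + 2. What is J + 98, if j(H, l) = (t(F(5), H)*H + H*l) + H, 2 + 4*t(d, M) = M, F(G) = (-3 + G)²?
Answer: -1883/2 ≈ -941.50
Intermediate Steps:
U = 14
t(d, M) = -½ + M/4
j(H, l) = H + H*l + H*(-½ + H/4) (j(H, l) = ((-½ + H/4)*H + H*l) + H = (H*(-½ + H/4) + H*l) + H = (H*l + H*(-½ + H/4)) + H = H + H*l + H*(-½ + H/4))
J = -2079/2 (J = ((¼)*(-9)*(2 - 9 + 4*10))*14 = ((¼)*(-9)*(2 - 9 + 40))*14 = ((¼)*(-9)*33)*14 = -297/4*14 = -2079/2 ≈ -1039.5)
J + 98 = -2079/2 + 98 = -1883/2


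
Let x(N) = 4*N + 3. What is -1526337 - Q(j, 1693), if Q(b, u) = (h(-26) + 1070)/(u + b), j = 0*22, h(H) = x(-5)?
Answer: -2584089594/1693 ≈ -1.5263e+6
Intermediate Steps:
x(N) = 3 + 4*N
h(H) = -17 (h(H) = 3 + 4*(-5) = 3 - 20 = -17)
j = 0
Q(b, u) = 1053/(b + u) (Q(b, u) = (-17 + 1070)/(u + b) = 1053/(b + u))
-1526337 - Q(j, 1693) = -1526337 - 1053/(0 + 1693) = -1526337 - 1053/1693 = -2584089594/1693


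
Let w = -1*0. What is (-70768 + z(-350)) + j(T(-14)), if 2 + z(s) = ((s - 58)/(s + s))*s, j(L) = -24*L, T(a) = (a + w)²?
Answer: -75678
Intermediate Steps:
w = 0
T(a) = a² (T(a) = (a + 0)² = a²)
z(s) = -31 + s/2 (z(s) = -2 + ((s - 58)/(s + s))*s = -2 + ((-58 + s)/((2*s)))*s = -2 + ((-58 + s)*(1/(2*s)))*s = -2 + ((-58 + s)/(2*s))*s = -2 + (-29 + s/2) = -31 + s/2)
(-70768 + z(-350)) + j(T(-14)) = (-70768 + (-31 + (½)*(-350))) - 24*(-14)² = (-70768 + (-31 - 175)) - 24*196 = (-70768 - 206) - 4704 = -70974 - 4704 = -75678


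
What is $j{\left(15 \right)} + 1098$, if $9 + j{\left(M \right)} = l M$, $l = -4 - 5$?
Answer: $954$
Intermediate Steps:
$l = -9$ ($l = -4 - 5 = -9$)
$j{\left(M \right)} = -9 - 9 M$
$j{\left(15 \right)} + 1098 = \left(-9 - 135\right) + 1098 = -144 + 1098 = 954$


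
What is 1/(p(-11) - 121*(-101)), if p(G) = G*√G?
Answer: 101/1234332 + I*√11/13577652 ≈ 8.1826e-5 + 2.4427e-7*I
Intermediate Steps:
p(G) = G^(3/2)
1/(p(-11) - 121*(-101)) = 1/((-11)^(3/2) - 121*(-101)) = 1/(-11*I*√11 + 12221) = 1/(12221 - 11*I*√11)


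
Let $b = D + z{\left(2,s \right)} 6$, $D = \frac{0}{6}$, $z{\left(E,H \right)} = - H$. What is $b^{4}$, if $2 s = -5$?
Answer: $50625$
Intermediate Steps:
$s = - \frac{5}{2}$ ($s = \frac{1}{2} \left(-5\right) = - \frac{5}{2} \approx -2.5$)
$D = 0$ ($D = 0 \cdot \frac{1}{6} = 0$)
$b = 15$ ($b = 0 + \left(-1\right) \left(- \frac{5}{2}\right) 6 = 0 + \frac{5}{2} \cdot 6 = 0 + 15 = 15$)
$b^{4} = 15^{4} = 50625$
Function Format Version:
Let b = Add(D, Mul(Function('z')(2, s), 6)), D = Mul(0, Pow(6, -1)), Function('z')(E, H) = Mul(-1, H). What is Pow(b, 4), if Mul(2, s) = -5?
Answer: 50625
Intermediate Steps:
s = Rational(-5, 2) (s = Mul(Rational(1, 2), -5) = Rational(-5, 2) ≈ -2.5000)
D = 0 (D = Mul(0, Rational(1, 6)) = 0)
b = 15 (b = Add(0, Mul(Mul(-1, Rational(-5, 2)), 6)) = Add(0, Mul(Rational(5, 2), 6)) = Add(0, 15) = 15)
Pow(b, 4) = Pow(15, 4) = 50625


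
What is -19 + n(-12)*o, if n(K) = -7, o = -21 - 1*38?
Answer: 394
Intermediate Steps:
o = -59 (o = -21 - 38 = -59)
-19 + n(-12)*o = -19 - 7*(-59) = -19 + 413 = 394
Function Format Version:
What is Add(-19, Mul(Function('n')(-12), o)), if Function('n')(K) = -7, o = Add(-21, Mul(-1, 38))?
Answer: 394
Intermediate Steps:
o = -59 (o = Add(-21, -38) = -59)
Add(-19, Mul(Function('n')(-12), o)) = Add(-19, Mul(-7, -59)) = Add(-19, 413) = 394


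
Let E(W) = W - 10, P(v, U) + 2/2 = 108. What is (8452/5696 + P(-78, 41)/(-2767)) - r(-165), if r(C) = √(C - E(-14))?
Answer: 5694303/3940208 - I*√141 ≈ 1.4452 - 11.874*I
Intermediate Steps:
P(v, U) = 107 (P(v, U) = -1 + 108 = 107)
E(W) = -10 + W
r(C) = √(24 + C) (r(C) = √(C - (-10 - 14)) = √(C - 1*(-24)) = √(C + 24) = √(24 + C))
(8452/5696 + P(-78, 41)/(-2767)) - r(-165) = (8452/5696 + 107/(-2767)) - √(24 - 165) = (8452*(1/5696) + 107*(-1/2767)) - √(-141) = (2113/1424 - 107/2767) - I*√141 = 5694303/3940208 - I*√141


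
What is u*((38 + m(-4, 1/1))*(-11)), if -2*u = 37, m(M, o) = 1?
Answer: 15873/2 ≈ 7936.5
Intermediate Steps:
u = -37/2 (u = -½*37 = -37/2 ≈ -18.500)
u*((38 + m(-4, 1/1))*(-11)) = -37*(38 + 1)*(-11)/2 = -1443*(-11)/2 = -37/2*(-429) = 15873/2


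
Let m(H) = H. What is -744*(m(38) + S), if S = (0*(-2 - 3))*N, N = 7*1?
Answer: -28272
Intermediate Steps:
N = 7
S = 0 (S = (0*(-2 - 3))*7 = (0*(-5))*7 = 0*7 = 0)
-744*(m(38) + S) = -744*(38 + 0) = -744*38 = -28272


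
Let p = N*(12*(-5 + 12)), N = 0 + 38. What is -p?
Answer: -3192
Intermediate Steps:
N = 38
p = 3192 (p = 38*(12*(-5 + 12)) = 38*(12*7) = 38*84 = 3192)
-p = -1*3192 = -3192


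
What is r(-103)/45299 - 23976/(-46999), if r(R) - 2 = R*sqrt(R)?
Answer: 1086182822/2129007701 - 103*I*sqrt(103)/45299 ≈ 0.51018 - 0.023076*I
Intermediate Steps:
r(R) = 2 + R**(3/2) (r(R) = 2 + R*sqrt(R) = 2 + R**(3/2))
r(-103)/45299 - 23976/(-46999) = (2 + (-103)**(3/2))/45299 - 23976/(-46999) = (2 - 103*I*sqrt(103))*(1/45299) - 23976*(-1/46999) = (2/45299 - 103*I*sqrt(103)/45299) + 23976/46999 = 1086182822/2129007701 - 103*I*sqrt(103)/45299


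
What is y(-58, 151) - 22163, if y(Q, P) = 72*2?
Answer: -22019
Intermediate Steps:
y(Q, P) = 144
y(-58, 151) - 22163 = 144 - 22163 = -22019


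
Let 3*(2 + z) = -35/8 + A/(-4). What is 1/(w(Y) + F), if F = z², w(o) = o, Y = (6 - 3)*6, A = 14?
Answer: 64/2521 ≈ 0.025387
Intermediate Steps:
z = -37/8 (z = -2 + (-35/8 + 14/(-4))/3 = -2 + (-35*⅛ + 14*(-¼))/3 = -2 + (-35/8 - 7/2)/3 = -2 + (⅓)*(-63/8) = -2 - 21/8 = -37/8 ≈ -4.6250)
Y = 18 (Y = 3*6 = 18)
F = 1369/64 (F = (-37/8)² = 1369/64 ≈ 21.391)
1/(w(Y) + F) = 1/(18 + 1369/64) = 1/(2521/64) = 64/2521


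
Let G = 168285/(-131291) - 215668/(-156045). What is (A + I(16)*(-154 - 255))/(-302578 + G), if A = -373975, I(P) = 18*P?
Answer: 10074980072885865/6199005443222347 ≈ 1.6253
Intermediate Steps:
G = 2055234563/20487304095 (G = 168285*(-1/131291) - 215668*(-1/156045) = -168285/131291 + 215668/156045 = 2055234563/20487304095 ≈ 0.10032)
(A + I(16)*(-154 - 255))/(-302578 + G) = (-373975 + (18*16)*(-154 - 255))/(-302578 + 2055234563/20487304095) = (-373975 + 288*(-409))/(-6199005443222347/20487304095) = (-373975 - 117792)*(-20487304095/6199005443222347) = -491767*(-20487304095/6199005443222347) = 10074980072885865/6199005443222347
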